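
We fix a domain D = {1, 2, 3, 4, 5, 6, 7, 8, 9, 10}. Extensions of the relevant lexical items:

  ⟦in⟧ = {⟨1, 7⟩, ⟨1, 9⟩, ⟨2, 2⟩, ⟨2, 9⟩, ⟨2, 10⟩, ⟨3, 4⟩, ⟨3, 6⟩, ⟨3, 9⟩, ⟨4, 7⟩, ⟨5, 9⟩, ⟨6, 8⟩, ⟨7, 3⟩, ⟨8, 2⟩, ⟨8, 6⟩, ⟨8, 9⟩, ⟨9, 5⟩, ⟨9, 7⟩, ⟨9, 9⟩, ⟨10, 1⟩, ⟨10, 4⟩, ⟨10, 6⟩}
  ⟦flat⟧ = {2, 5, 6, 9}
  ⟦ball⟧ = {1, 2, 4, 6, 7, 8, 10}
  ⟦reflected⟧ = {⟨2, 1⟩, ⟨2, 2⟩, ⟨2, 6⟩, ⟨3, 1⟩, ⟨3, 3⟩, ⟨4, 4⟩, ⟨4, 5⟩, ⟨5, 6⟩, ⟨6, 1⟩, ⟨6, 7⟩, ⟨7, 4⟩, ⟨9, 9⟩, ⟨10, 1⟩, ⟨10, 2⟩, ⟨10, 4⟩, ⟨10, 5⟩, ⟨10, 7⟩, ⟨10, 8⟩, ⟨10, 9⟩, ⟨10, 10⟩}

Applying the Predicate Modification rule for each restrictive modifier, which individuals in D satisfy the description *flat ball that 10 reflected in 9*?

⟦that 10 reflected⟧ = {x : ⟨10, x⟩ ∈ ⟦reflected⟧} = {1, 2, 4, 5, 7, 8, 9, 10}
⟦in 9⟧ = {x : ⟨x, 9⟩ ∈ ⟦in⟧} = {1, 2, 3, 5, 8, 9}
⟦ball⟧ = {1, 2, 4, 6, 7, 8, 10}
… ∩ ⟦that 10 reflected⟧ = {1, 2, 4, 6, 7, 8, 10} ∩ {1, 2, 4, 5, 7, 8, 9, 10} = {1, 2, 4, 7, 8, 10}
… ∩ ⟦in 9⟧ = {1, 2, 4, 7, 8, 10} ∩ {1, 2, 3, 5, 8, 9} = {1, 2, 8}
… ∩ ⟦flat⟧ = {1, 2, 8} ∩ {2, 5, 6, 9} = {2}
So ⟦flat ball that 10 reflected in 9⟧ = {2}.

{2}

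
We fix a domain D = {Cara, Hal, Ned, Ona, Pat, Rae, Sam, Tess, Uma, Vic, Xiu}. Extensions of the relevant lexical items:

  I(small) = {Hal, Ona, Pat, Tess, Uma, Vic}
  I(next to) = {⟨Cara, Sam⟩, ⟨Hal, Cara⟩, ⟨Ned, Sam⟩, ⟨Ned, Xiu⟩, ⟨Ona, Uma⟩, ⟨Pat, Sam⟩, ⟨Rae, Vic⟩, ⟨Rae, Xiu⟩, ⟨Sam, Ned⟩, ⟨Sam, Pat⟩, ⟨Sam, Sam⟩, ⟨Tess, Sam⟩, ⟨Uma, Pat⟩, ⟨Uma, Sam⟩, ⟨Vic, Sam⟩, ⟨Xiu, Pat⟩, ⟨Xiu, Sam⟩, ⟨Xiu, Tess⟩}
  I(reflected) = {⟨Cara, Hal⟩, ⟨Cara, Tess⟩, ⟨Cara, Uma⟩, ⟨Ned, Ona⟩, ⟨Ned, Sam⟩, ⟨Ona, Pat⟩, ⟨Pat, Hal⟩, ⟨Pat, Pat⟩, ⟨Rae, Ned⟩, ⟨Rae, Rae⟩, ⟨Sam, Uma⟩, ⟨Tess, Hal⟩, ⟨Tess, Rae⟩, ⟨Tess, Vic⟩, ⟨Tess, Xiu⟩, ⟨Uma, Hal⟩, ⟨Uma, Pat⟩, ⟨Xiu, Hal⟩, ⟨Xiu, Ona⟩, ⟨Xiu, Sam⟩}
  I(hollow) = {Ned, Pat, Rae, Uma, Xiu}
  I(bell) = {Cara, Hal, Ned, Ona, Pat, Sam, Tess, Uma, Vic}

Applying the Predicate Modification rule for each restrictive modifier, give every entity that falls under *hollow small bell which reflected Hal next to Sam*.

⟦which reflected Hal⟧ = {x : ⟨x, Hal⟩ ∈ ⟦reflected⟧} = {Cara, Pat, Tess, Uma, Xiu}
⟦next to Sam⟧ = {x : ⟨x, Sam⟩ ∈ ⟦next to⟧} = {Cara, Ned, Pat, Sam, Tess, Uma, Vic, Xiu}
⟦bell⟧ = {Cara, Hal, Ned, Ona, Pat, Sam, Tess, Uma, Vic}
… ∩ ⟦which reflected Hal⟧ = {Cara, Hal, Ned, Ona, Pat, Sam, Tess, Uma, Vic} ∩ {Cara, Pat, Tess, Uma, Xiu} = {Cara, Pat, Tess, Uma}
… ∩ ⟦next to Sam⟧ = {Cara, Pat, Tess, Uma} ∩ {Cara, Ned, Pat, Sam, Tess, Uma, Vic, Xiu} = {Cara, Pat, Tess, Uma}
… ∩ ⟦hollow⟧ = {Cara, Pat, Tess, Uma} ∩ {Ned, Pat, Rae, Uma, Xiu} = {Pat, Uma}
… ∩ ⟦small⟧ = {Pat, Uma} ∩ {Hal, Ona, Pat, Tess, Uma, Vic} = {Pat, Uma}
So ⟦hollow small bell which reflected Hal next to Sam⟧ = {Pat, Uma}.

{Pat, Uma}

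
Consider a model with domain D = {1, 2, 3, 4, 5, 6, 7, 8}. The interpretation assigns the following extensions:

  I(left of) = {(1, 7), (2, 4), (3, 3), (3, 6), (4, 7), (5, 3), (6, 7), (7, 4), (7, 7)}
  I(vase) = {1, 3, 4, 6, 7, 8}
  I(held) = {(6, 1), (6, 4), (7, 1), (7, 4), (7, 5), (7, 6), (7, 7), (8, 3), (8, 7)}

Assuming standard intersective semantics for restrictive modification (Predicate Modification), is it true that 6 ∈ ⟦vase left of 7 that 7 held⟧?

⟦left of 7⟧ = {x : ⟨x, 7⟩ ∈ ⟦left of⟧} = {1, 4, 6, 7}
⟦that 7 held⟧ = {x : ⟨7, x⟩ ∈ ⟦held⟧} = {1, 4, 5, 6, 7}
⟦vase⟧ = {1, 3, 4, 6, 7, 8}
… ∩ ⟦left of 7⟧ = {1, 3, 4, 6, 7, 8} ∩ {1, 4, 6, 7} = {1, 4, 6, 7}
… ∩ ⟦that 7 held⟧ = {1, 4, 6, 7} ∩ {1, 4, 5, 6, 7} = {1, 4, 6, 7}
⟦vase left of 7 that 7 held⟧ = {1, 4, 6, 7}; 6 ∈ this set.

yes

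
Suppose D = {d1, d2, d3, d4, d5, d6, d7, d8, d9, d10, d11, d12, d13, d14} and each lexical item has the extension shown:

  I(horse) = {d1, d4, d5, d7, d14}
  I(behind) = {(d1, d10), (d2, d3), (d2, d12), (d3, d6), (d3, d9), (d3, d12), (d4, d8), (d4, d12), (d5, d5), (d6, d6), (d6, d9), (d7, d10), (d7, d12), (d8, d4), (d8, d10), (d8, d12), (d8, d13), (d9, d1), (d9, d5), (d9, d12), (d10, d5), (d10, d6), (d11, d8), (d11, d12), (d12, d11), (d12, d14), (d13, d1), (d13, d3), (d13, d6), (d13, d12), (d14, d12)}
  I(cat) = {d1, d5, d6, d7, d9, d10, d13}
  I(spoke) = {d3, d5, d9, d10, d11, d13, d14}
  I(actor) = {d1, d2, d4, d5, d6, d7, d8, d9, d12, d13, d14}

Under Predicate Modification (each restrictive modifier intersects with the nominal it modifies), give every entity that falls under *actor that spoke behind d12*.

{d9, d13, d14}

⟦that spoke⟧ = ⟦spoke⟧ = {d3, d5, d9, d10, d11, d13, d14}
⟦behind d12⟧ = {x : ⟨x, d12⟩ ∈ ⟦behind⟧} = {d2, d3, d4, d7, d8, d9, d11, d13, d14}
⟦actor⟧ = {d1, d2, d4, d5, d6, d7, d8, d9, d12, d13, d14}
… ∩ ⟦that spoke⟧ = {d1, d2, d4, d5, d6, d7, d8, d9, d12, d13, d14} ∩ {d3, d5, d9, d10, d11, d13, d14} = {d5, d9, d13, d14}
… ∩ ⟦behind d12⟧ = {d5, d9, d13, d14} ∩ {d2, d3, d4, d7, d8, d9, d11, d13, d14} = {d9, d13, d14}
So ⟦actor that spoke behind d12⟧ = {d9, d13, d14}.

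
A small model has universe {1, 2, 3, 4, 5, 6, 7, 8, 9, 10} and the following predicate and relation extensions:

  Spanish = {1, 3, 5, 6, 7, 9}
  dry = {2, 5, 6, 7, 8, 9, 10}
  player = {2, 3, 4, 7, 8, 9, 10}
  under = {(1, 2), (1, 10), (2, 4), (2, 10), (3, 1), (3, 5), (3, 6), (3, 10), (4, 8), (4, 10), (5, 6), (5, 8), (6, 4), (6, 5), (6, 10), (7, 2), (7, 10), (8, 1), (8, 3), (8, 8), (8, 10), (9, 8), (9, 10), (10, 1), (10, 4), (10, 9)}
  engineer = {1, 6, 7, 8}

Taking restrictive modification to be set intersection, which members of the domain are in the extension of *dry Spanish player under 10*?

{7, 9}

⟦under 10⟧ = {x : ⟨x, 10⟩ ∈ ⟦under⟧} = {1, 2, 3, 4, 6, 7, 8, 9}
⟦player⟧ = {2, 3, 4, 7, 8, 9, 10}
… ∩ ⟦under 10⟧ = {2, 3, 4, 7, 8, 9, 10} ∩ {1, 2, 3, 4, 6, 7, 8, 9} = {2, 3, 4, 7, 8, 9}
… ∩ ⟦dry⟧ = {2, 3, 4, 7, 8, 9} ∩ {2, 5, 6, 7, 8, 9, 10} = {2, 7, 8, 9}
… ∩ ⟦Spanish⟧ = {2, 7, 8, 9} ∩ {1, 3, 5, 6, 7, 9} = {7, 9}
So ⟦dry Spanish player under 10⟧ = {7, 9}.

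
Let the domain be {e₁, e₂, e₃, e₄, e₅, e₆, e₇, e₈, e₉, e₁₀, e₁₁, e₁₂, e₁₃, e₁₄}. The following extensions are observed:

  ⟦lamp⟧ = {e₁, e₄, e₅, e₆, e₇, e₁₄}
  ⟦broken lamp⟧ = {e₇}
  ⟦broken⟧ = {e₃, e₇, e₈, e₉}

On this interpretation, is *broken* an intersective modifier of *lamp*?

yes

⟦broken⟧ ∩ ⟦lamp⟧ = {e₃, e₇, e₈, e₉} ∩ {e₁, e₄, e₅, e₆, e₇, e₁₄} = {e₇}
Observed ⟦broken lamp⟧ = {e₇}.
These coincide, so the modifier is intersective here.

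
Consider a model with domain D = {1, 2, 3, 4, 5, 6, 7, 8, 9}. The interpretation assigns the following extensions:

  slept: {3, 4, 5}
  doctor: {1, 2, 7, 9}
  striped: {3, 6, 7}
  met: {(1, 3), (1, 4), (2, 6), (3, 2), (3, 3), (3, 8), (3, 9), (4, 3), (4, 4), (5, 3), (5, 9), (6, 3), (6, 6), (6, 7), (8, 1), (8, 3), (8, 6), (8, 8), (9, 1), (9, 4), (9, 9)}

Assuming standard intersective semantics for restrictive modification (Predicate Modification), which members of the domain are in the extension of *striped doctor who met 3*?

{ }

⟦who met 3⟧ = {x : ⟨x, 3⟩ ∈ ⟦met⟧} = {1, 3, 4, 5, 6, 8}
⟦doctor⟧ = {1, 2, 7, 9}
… ∩ ⟦who met 3⟧ = {1, 2, 7, 9} ∩ {1, 3, 4, 5, 6, 8} = {1}
… ∩ ⟦striped⟧ = {1} ∩ {3, 6, 7} = ∅
So ⟦striped doctor who met 3⟧ = { }.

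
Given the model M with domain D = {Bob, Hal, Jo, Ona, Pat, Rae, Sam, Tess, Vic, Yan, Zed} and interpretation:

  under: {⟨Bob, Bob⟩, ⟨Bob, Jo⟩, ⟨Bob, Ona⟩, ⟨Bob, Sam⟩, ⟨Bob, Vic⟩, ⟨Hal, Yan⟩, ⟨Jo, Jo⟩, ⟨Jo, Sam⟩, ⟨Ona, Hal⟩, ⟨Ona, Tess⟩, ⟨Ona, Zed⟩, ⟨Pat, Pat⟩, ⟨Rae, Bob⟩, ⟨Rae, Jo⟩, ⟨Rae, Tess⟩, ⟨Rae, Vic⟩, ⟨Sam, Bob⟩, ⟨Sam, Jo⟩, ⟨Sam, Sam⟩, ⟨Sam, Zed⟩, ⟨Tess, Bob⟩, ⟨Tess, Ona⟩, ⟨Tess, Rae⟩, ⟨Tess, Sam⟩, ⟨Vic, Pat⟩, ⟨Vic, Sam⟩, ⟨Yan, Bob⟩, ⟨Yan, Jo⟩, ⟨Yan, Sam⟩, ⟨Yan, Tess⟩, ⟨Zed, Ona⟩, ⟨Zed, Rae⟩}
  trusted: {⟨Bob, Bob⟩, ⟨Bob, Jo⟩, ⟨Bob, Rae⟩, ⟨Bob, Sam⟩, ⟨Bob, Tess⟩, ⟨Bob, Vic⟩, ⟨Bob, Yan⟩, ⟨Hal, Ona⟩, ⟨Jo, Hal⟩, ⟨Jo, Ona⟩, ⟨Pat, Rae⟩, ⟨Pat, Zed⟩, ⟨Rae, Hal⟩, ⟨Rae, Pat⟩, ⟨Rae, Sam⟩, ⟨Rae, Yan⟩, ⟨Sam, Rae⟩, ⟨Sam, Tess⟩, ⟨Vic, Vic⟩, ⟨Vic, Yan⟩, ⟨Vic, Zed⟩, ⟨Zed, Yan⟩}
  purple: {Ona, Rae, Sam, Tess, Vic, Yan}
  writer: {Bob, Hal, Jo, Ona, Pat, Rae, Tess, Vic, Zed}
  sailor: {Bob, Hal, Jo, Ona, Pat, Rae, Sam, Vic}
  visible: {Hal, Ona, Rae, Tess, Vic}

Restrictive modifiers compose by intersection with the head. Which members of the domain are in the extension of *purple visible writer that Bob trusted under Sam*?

⟦that Bob trusted⟧ = {x : ⟨Bob, x⟩ ∈ ⟦trusted⟧} = {Bob, Jo, Rae, Sam, Tess, Vic, Yan}
⟦under Sam⟧ = {x : ⟨x, Sam⟩ ∈ ⟦under⟧} = {Bob, Jo, Sam, Tess, Vic, Yan}
⟦writer⟧ = {Bob, Hal, Jo, Ona, Pat, Rae, Tess, Vic, Zed}
… ∩ ⟦that Bob trusted⟧ = {Bob, Hal, Jo, Ona, Pat, Rae, Tess, Vic, Zed} ∩ {Bob, Jo, Rae, Sam, Tess, Vic, Yan} = {Bob, Jo, Rae, Tess, Vic}
… ∩ ⟦under Sam⟧ = {Bob, Jo, Rae, Tess, Vic} ∩ {Bob, Jo, Sam, Tess, Vic, Yan} = {Bob, Jo, Tess, Vic}
… ∩ ⟦purple⟧ = {Bob, Jo, Tess, Vic} ∩ {Ona, Rae, Sam, Tess, Vic, Yan} = {Tess, Vic}
… ∩ ⟦visible⟧ = {Tess, Vic} ∩ {Hal, Ona, Rae, Tess, Vic} = {Tess, Vic}
So ⟦purple visible writer that Bob trusted under Sam⟧ = {Tess, Vic}.

{Tess, Vic}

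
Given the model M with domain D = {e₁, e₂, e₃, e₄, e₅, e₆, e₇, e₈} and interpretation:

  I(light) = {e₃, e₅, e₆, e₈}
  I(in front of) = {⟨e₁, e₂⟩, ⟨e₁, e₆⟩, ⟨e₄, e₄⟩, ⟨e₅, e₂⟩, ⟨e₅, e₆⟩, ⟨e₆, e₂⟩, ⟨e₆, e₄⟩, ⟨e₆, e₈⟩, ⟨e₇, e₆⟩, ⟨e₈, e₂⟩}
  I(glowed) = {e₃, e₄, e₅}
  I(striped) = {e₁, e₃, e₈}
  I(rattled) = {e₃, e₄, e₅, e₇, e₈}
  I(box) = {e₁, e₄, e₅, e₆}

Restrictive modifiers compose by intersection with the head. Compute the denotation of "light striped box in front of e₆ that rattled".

∅

⟦in front of e₆⟧ = {x : ⟨x, e₆⟩ ∈ ⟦in front of⟧} = {e₁, e₅, e₇}
⟦that rattled⟧ = ⟦rattled⟧ = {e₃, e₄, e₅, e₇, e₈}
⟦box⟧ = {e₁, e₄, e₅, e₆}
… ∩ ⟦in front of e₆⟧ = {e₁, e₄, e₅, e₆} ∩ {e₁, e₅, e₇} = {e₁, e₅}
… ∩ ⟦that rattled⟧ = {e₁, e₅} ∩ {e₃, e₄, e₅, e₇, e₈} = {e₅}
… ∩ ⟦light⟧ = {e₅} ∩ {e₃, e₅, e₆, e₈} = {e₅}
… ∩ ⟦striped⟧ = {e₅} ∩ {e₁, e₃, e₈} = ∅
So ⟦light striped box in front of e₆ that rattled⟧ = ∅.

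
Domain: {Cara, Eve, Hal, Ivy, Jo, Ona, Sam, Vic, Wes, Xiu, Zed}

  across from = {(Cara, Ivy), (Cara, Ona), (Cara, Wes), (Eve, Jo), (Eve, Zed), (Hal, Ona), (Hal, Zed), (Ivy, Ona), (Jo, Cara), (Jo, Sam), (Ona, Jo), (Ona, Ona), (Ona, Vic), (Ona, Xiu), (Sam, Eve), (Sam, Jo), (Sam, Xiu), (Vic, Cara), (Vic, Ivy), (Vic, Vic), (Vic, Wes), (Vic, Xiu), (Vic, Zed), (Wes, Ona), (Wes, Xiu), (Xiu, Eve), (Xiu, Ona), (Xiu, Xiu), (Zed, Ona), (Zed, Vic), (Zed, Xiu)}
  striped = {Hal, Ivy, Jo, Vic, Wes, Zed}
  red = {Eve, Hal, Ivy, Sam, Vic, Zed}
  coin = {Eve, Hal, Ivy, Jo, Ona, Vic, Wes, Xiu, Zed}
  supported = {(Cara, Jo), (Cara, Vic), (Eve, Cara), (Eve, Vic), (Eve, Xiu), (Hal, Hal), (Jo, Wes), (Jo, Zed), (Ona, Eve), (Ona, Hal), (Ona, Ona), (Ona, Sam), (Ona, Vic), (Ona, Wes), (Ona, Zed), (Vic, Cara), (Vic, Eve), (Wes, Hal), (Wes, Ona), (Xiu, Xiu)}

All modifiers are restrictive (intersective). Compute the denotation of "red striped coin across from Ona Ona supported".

{Hal, Zed}

⟦across from Ona⟧ = {x : ⟨x, Ona⟩ ∈ ⟦across from⟧} = {Cara, Hal, Ivy, Ona, Wes, Xiu, Zed}
⟦Ona supported⟧ = {x : ⟨Ona, x⟩ ∈ ⟦supported⟧} = {Eve, Hal, Ona, Sam, Vic, Wes, Zed}
⟦coin⟧ = {Eve, Hal, Ivy, Jo, Ona, Vic, Wes, Xiu, Zed}
… ∩ ⟦across from Ona⟧ = {Eve, Hal, Ivy, Jo, Ona, Vic, Wes, Xiu, Zed} ∩ {Cara, Hal, Ivy, Ona, Wes, Xiu, Zed} = {Hal, Ivy, Ona, Wes, Xiu, Zed}
… ∩ ⟦Ona supported⟧ = {Hal, Ivy, Ona, Wes, Xiu, Zed} ∩ {Eve, Hal, Ona, Sam, Vic, Wes, Zed} = {Hal, Ona, Wes, Zed}
… ∩ ⟦red⟧ = {Hal, Ona, Wes, Zed} ∩ {Eve, Hal, Ivy, Sam, Vic, Zed} = {Hal, Zed}
… ∩ ⟦striped⟧ = {Hal, Zed} ∩ {Hal, Ivy, Jo, Vic, Wes, Zed} = {Hal, Zed}
So ⟦red striped coin across from Ona Ona supported⟧ = {Hal, Zed}.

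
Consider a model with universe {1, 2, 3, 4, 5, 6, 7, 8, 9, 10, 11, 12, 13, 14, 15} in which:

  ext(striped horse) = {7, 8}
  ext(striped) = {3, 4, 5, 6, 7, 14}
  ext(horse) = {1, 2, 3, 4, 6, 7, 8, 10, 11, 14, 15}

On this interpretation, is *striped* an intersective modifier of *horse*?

⟦striped⟧ ∩ ⟦horse⟧ = {3, 4, 5, 6, 7, 14} ∩ {1, 2, 3, 4, 6, 7, 8, 10, 11, 14, 15} = {3, 4, 6, 7, 14}
Observed ⟦striped horse⟧ = {7, 8}.
These differ, so the modifier is not intersective in this model.

no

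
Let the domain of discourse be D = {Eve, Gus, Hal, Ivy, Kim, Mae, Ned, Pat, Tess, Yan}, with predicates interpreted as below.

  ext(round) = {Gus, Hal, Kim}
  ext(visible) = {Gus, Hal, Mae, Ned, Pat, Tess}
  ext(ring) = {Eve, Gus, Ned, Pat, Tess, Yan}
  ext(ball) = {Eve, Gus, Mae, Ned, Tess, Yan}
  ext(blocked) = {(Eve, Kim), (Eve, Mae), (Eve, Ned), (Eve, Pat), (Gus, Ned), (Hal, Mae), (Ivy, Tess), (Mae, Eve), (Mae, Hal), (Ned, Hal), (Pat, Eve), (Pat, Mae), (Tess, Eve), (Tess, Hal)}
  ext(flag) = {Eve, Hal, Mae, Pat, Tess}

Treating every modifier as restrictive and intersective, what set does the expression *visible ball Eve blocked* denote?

⟦Eve blocked⟧ = {x : ⟨Eve, x⟩ ∈ ⟦blocked⟧} = {Kim, Mae, Ned, Pat}
⟦ball⟧ = {Eve, Gus, Mae, Ned, Tess, Yan}
… ∩ ⟦Eve blocked⟧ = {Eve, Gus, Mae, Ned, Tess, Yan} ∩ {Kim, Mae, Ned, Pat} = {Mae, Ned}
… ∩ ⟦visible⟧ = {Mae, Ned} ∩ {Gus, Hal, Mae, Ned, Pat, Tess} = {Mae, Ned}
So ⟦visible ball Eve blocked⟧ = {Mae, Ned}.

{Mae, Ned}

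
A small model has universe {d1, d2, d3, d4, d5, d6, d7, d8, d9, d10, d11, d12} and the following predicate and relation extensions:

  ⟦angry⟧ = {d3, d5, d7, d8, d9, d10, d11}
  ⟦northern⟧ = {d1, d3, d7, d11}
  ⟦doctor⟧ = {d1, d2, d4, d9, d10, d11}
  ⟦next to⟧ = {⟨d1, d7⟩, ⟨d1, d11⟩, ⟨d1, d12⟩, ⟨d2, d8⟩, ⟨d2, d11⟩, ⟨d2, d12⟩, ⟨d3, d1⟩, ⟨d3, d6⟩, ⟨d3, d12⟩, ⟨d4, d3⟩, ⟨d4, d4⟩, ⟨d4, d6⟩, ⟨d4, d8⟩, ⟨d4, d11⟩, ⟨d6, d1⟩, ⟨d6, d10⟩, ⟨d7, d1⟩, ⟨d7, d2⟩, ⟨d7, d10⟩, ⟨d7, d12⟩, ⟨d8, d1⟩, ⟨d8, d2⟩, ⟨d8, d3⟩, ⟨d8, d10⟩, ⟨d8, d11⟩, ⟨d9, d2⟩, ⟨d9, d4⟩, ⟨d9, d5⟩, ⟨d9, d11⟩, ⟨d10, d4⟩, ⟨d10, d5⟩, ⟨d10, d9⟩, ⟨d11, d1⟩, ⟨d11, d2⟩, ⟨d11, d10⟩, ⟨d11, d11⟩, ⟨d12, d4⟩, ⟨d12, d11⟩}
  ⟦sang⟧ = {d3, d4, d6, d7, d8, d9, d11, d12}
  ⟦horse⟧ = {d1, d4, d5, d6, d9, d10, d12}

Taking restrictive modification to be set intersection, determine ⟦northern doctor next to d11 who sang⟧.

{d11}

⟦next to d11⟧ = {x : ⟨x, d11⟩ ∈ ⟦next to⟧} = {d1, d2, d4, d8, d9, d11, d12}
⟦who sang⟧ = ⟦sang⟧ = {d3, d4, d6, d7, d8, d9, d11, d12}
⟦doctor⟧ = {d1, d2, d4, d9, d10, d11}
… ∩ ⟦next to d11⟧ = {d1, d2, d4, d9, d10, d11} ∩ {d1, d2, d4, d8, d9, d11, d12} = {d1, d2, d4, d9, d11}
… ∩ ⟦who sang⟧ = {d1, d2, d4, d9, d11} ∩ {d3, d4, d6, d7, d8, d9, d11, d12} = {d4, d9, d11}
… ∩ ⟦northern⟧ = {d4, d9, d11} ∩ {d1, d3, d7, d11} = {d11}
So ⟦northern doctor next to d11 who sang⟧ = {d11}.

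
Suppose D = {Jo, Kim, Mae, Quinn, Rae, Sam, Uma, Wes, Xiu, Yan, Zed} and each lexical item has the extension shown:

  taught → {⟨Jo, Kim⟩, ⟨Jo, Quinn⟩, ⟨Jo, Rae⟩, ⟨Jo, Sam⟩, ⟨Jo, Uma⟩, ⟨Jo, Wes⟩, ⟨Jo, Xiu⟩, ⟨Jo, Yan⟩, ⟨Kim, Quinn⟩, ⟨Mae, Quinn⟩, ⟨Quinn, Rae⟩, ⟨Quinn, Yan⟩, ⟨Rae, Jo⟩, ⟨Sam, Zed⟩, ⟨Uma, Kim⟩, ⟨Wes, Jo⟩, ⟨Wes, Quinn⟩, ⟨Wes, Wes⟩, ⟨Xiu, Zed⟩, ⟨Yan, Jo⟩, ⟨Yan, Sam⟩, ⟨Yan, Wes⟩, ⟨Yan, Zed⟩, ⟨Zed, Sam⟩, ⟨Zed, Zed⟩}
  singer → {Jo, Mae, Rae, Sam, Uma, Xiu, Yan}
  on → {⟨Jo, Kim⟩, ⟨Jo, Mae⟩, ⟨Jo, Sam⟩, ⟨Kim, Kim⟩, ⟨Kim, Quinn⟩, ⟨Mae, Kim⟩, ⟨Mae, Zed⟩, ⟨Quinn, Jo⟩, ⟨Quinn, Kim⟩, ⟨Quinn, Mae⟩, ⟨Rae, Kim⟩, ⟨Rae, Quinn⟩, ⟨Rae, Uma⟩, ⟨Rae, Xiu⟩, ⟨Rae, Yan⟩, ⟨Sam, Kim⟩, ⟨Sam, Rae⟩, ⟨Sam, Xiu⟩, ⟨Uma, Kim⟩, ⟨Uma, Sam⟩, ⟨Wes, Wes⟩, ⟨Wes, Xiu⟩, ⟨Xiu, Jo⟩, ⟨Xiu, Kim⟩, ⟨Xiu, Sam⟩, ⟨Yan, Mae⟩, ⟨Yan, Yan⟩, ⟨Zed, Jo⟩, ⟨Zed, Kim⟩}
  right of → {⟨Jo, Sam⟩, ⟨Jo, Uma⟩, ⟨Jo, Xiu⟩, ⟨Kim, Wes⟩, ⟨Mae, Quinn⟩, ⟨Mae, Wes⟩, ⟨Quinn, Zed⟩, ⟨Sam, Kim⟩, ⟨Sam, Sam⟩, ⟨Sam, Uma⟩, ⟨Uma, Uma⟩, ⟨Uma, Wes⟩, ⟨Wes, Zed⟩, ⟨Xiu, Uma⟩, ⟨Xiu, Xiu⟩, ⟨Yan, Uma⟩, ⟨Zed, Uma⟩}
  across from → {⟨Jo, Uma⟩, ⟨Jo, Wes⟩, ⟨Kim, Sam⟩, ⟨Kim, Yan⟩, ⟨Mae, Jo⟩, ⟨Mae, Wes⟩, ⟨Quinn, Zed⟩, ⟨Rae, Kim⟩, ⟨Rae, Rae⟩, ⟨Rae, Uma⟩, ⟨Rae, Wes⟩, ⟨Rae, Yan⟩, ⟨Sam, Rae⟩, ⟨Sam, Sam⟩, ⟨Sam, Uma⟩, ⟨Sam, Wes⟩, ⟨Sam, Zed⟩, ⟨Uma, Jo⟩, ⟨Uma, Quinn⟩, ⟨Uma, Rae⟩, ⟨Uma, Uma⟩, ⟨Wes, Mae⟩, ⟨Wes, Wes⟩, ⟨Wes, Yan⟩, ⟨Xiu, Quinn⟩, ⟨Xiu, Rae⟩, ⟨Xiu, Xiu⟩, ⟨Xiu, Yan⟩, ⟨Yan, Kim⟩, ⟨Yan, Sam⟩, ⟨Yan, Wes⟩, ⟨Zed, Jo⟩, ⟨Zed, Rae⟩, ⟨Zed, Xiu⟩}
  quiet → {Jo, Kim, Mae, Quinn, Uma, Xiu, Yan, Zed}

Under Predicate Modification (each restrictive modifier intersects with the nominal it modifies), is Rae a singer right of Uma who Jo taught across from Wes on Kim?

⟦right of Uma⟧ = {x : ⟨x, Uma⟩ ∈ ⟦right of⟧} = {Jo, Sam, Uma, Xiu, Yan, Zed}
⟦who Jo taught⟧ = {x : ⟨Jo, x⟩ ∈ ⟦taught⟧} = {Kim, Quinn, Rae, Sam, Uma, Wes, Xiu, Yan}
⟦across from Wes⟧ = {x : ⟨x, Wes⟩ ∈ ⟦across from⟧} = {Jo, Mae, Rae, Sam, Wes, Yan}
⟦on Kim⟧ = {x : ⟨x, Kim⟩ ∈ ⟦on⟧} = {Jo, Kim, Mae, Quinn, Rae, Sam, Uma, Xiu, Zed}
⟦singer⟧ = {Jo, Mae, Rae, Sam, Uma, Xiu, Yan}
… ∩ ⟦right of Uma⟧ = {Jo, Mae, Rae, Sam, Uma, Xiu, Yan} ∩ {Jo, Sam, Uma, Xiu, Yan, Zed} = {Jo, Sam, Uma, Xiu, Yan}
… ∩ ⟦who Jo taught⟧ = {Jo, Sam, Uma, Xiu, Yan} ∩ {Kim, Quinn, Rae, Sam, Uma, Wes, Xiu, Yan} = {Sam, Uma, Xiu, Yan}
… ∩ ⟦across from Wes⟧ = {Sam, Uma, Xiu, Yan} ∩ {Jo, Mae, Rae, Sam, Wes, Yan} = {Sam, Yan}
… ∩ ⟦on Kim⟧ = {Sam, Yan} ∩ {Jo, Kim, Mae, Quinn, Rae, Sam, Uma, Xiu, Zed} = {Sam}
⟦singer right of Uma who Jo taught across from Wes on Kim⟧ = {Sam}; Rae ∉ this set.

no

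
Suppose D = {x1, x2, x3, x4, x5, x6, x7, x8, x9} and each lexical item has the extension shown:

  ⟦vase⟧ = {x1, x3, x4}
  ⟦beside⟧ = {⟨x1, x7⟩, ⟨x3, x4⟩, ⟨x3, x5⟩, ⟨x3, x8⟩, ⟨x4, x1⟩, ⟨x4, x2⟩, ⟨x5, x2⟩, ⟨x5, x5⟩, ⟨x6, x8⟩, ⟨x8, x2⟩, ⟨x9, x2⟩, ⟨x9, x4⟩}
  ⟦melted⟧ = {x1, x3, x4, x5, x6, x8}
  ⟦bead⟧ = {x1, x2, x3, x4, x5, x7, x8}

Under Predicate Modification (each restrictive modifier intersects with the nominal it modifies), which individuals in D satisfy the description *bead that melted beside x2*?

{x4, x5, x8}

⟦that melted⟧ = ⟦melted⟧ = {x1, x3, x4, x5, x6, x8}
⟦beside x2⟧ = {x : ⟨x, x2⟩ ∈ ⟦beside⟧} = {x4, x5, x8, x9}
⟦bead⟧ = {x1, x2, x3, x4, x5, x7, x8}
… ∩ ⟦that melted⟧ = {x1, x2, x3, x4, x5, x7, x8} ∩ {x1, x3, x4, x5, x6, x8} = {x1, x3, x4, x5, x8}
… ∩ ⟦beside x2⟧ = {x1, x3, x4, x5, x8} ∩ {x4, x5, x8, x9} = {x4, x5, x8}
So ⟦bead that melted beside x2⟧ = {x4, x5, x8}.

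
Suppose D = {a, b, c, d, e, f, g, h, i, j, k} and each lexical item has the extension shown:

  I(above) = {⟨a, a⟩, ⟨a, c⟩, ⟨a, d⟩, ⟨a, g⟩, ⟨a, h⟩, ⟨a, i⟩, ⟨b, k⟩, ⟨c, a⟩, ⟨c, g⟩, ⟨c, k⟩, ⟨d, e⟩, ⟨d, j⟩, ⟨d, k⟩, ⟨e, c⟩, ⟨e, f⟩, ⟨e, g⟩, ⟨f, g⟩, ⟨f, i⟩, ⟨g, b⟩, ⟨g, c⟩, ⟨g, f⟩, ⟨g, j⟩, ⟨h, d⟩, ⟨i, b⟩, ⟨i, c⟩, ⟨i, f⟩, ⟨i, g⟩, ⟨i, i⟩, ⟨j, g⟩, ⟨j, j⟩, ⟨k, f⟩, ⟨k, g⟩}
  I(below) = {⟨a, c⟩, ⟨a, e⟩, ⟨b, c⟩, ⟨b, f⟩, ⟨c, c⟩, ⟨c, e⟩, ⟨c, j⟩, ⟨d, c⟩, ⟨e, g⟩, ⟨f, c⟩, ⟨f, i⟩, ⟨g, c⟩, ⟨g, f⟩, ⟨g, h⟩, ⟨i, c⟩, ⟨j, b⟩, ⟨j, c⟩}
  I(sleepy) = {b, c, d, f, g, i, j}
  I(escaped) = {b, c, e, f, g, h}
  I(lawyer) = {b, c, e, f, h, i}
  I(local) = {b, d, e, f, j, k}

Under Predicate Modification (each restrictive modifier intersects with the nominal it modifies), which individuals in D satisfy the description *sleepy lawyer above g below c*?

{c, f, i}

⟦above g⟧ = {x : ⟨x, g⟩ ∈ ⟦above⟧} = {a, c, e, f, i, j, k}
⟦below c⟧ = {x : ⟨x, c⟩ ∈ ⟦below⟧} = {a, b, c, d, f, g, i, j}
⟦lawyer⟧ = {b, c, e, f, h, i}
… ∩ ⟦above g⟧ = {b, c, e, f, h, i} ∩ {a, c, e, f, i, j, k} = {c, e, f, i}
… ∩ ⟦below c⟧ = {c, e, f, i} ∩ {a, b, c, d, f, g, i, j} = {c, f, i}
… ∩ ⟦sleepy⟧ = {c, f, i} ∩ {b, c, d, f, g, i, j} = {c, f, i}
So ⟦sleepy lawyer above g below c⟧ = {c, f, i}.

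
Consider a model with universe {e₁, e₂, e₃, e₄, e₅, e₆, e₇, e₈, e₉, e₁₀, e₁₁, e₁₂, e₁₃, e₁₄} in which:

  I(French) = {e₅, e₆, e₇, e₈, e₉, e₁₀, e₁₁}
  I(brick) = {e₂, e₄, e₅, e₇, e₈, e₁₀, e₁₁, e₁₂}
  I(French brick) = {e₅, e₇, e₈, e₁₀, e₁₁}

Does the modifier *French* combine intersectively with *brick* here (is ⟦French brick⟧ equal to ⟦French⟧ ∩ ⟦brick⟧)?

⟦French⟧ ∩ ⟦brick⟧ = {e₅, e₆, e₇, e₈, e₉, e₁₀, e₁₁} ∩ {e₂, e₄, e₅, e₇, e₈, e₁₀, e₁₁, e₁₂} = {e₅, e₇, e₈, e₁₀, e₁₁}
Observed ⟦French brick⟧ = {e₅, e₇, e₈, e₁₀, e₁₁}.
These coincide, so the modifier is intersective here.

yes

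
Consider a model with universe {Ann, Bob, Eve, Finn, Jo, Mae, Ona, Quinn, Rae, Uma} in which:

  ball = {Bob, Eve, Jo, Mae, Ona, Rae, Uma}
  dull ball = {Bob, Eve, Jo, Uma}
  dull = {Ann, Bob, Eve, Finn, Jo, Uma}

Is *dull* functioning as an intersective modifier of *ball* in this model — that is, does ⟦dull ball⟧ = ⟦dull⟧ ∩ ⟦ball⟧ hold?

⟦dull⟧ ∩ ⟦ball⟧ = {Ann, Bob, Eve, Finn, Jo, Uma} ∩ {Bob, Eve, Jo, Mae, Ona, Rae, Uma} = {Bob, Eve, Jo, Uma}
Observed ⟦dull ball⟧ = {Bob, Eve, Jo, Uma}.
These coincide, so the modifier is intersective here.

yes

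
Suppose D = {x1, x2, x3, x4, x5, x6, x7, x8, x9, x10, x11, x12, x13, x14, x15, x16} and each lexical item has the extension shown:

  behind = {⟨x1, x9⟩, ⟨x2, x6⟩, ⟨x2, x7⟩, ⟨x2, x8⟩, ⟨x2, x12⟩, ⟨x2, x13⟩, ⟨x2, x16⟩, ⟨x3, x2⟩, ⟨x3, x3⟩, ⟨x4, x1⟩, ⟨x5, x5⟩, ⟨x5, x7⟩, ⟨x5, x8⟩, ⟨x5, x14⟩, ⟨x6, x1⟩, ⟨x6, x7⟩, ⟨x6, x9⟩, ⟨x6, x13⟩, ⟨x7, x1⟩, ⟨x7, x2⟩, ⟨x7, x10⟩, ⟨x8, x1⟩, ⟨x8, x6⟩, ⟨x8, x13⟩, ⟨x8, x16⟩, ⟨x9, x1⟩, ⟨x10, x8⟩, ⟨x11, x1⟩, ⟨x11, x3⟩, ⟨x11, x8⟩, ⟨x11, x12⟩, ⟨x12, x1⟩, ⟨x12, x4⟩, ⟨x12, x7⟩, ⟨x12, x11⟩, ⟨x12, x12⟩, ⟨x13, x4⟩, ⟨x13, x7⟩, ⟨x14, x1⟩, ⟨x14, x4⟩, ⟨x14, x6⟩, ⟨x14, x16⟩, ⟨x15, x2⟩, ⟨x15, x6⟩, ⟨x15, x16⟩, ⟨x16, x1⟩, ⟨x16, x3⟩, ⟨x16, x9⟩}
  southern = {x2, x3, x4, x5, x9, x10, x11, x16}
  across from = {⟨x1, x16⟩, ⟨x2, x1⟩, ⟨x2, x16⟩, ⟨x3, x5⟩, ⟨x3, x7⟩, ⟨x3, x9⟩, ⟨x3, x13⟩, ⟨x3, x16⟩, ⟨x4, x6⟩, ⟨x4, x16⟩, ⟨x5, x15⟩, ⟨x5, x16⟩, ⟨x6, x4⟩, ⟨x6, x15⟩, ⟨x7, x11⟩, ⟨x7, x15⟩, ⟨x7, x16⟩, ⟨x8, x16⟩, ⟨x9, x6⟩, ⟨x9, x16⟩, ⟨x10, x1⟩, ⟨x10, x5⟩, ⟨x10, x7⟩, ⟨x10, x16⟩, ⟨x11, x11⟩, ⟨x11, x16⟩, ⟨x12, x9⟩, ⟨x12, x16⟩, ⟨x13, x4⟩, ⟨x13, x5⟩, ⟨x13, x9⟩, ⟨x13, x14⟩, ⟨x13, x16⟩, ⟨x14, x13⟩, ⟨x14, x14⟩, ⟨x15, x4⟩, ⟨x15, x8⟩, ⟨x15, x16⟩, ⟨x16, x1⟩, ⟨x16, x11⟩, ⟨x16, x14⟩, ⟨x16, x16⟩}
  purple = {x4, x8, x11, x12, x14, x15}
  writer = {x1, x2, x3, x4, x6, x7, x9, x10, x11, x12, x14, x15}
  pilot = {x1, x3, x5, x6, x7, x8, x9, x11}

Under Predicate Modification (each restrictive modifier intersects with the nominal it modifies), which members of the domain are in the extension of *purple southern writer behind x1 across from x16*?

⟦behind x1⟧ = {x : ⟨x, x1⟩ ∈ ⟦behind⟧} = {x4, x6, x7, x8, x9, x11, x12, x14, x16}
⟦across from x16⟧ = {x : ⟨x, x16⟩ ∈ ⟦across from⟧} = {x1, x2, x3, x4, x5, x7, x8, x9, x10, x11, x12, x13, x15, x16}
⟦writer⟧ = {x1, x2, x3, x4, x6, x7, x9, x10, x11, x12, x14, x15}
… ∩ ⟦behind x1⟧ = {x1, x2, x3, x4, x6, x7, x9, x10, x11, x12, x14, x15} ∩ {x4, x6, x7, x8, x9, x11, x12, x14, x16} = {x4, x6, x7, x9, x11, x12, x14}
… ∩ ⟦across from x16⟧ = {x4, x6, x7, x9, x11, x12, x14} ∩ {x1, x2, x3, x4, x5, x7, x8, x9, x10, x11, x12, x13, x15, x16} = {x4, x7, x9, x11, x12}
… ∩ ⟦purple⟧ = {x4, x7, x9, x11, x12} ∩ {x4, x8, x11, x12, x14, x15} = {x4, x11, x12}
… ∩ ⟦southern⟧ = {x4, x11, x12} ∩ {x2, x3, x4, x5, x9, x10, x11, x16} = {x4, x11}
So ⟦purple southern writer behind x1 across from x16⟧ = {x4, x11}.

{x4, x11}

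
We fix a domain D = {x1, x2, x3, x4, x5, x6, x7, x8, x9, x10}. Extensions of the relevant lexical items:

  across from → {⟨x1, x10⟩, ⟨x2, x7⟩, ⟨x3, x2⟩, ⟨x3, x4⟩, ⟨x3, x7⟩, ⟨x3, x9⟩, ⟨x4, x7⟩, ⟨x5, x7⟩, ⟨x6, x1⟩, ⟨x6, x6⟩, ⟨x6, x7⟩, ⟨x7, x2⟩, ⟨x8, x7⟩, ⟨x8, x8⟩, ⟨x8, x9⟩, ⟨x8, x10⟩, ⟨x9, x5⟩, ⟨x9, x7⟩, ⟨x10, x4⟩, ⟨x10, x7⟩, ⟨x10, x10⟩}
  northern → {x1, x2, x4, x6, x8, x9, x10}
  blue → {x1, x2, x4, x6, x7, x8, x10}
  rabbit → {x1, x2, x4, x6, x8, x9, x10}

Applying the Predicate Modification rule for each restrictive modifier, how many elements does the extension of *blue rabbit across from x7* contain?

⟦across from x7⟧ = {x : ⟨x, x7⟩ ∈ ⟦across from⟧} = {x2, x3, x4, x5, x6, x8, x9, x10}
⟦rabbit⟧ = {x1, x2, x4, x6, x8, x9, x10}
… ∩ ⟦across from x7⟧ = {x1, x2, x4, x6, x8, x9, x10} ∩ {x2, x3, x4, x5, x6, x8, x9, x10} = {x2, x4, x6, x8, x9, x10}
… ∩ ⟦blue⟧ = {x2, x4, x6, x8, x9, x10} ∩ {x1, x2, x4, x6, x7, x8, x10} = {x2, x4, x6, x8, x10}
⟦blue rabbit across from x7⟧ = {x2, x4, x6, x8, x10}, so the cardinality is 5.

5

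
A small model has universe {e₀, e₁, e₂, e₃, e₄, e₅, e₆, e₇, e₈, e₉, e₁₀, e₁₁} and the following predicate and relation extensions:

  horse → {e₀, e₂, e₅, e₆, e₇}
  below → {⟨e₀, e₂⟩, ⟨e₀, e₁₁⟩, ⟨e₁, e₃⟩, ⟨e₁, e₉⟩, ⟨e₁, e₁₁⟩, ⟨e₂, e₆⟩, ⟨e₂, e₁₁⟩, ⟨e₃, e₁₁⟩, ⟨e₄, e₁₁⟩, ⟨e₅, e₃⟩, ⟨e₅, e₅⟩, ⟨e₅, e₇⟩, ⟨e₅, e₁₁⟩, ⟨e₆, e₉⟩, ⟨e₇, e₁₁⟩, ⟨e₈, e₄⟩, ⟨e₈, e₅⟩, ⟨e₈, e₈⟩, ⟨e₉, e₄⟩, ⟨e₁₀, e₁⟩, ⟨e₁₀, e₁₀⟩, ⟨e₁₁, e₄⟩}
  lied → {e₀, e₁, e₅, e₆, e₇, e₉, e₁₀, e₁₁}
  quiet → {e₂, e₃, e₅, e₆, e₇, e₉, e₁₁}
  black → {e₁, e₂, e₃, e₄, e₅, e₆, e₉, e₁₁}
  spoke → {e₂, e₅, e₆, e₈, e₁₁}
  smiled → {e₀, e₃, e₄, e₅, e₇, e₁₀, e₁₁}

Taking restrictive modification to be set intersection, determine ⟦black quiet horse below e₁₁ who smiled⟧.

⟦below e₁₁⟧ = {x : ⟨x, e₁₁⟩ ∈ ⟦below⟧} = {e₀, e₁, e₂, e₃, e₄, e₅, e₇}
⟦who smiled⟧ = ⟦smiled⟧ = {e₀, e₃, e₄, e₅, e₇, e₁₀, e₁₁}
⟦horse⟧ = {e₀, e₂, e₅, e₆, e₇}
… ∩ ⟦below e₁₁⟧ = {e₀, e₂, e₅, e₆, e₇} ∩ {e₀, e₁, e₂, e₃, e₄, e₅, e₇} = {e₀, e₂, e₅, e₇}
… ∩ ⟦who smiled⟧ = {e₀, e₂, e₅, e₇} ∩ {e₀, e₃, e₄, e₅, e₇, e₁₀, e₁₁} = {e₀, e₅, e₇}
… ∩ ⟦black⟧ = {e₀, e₅, e₇} ∩ {e₁, e₂, e₃, e₄, e₅, e₆, e₉, e₁₁} = {e₅}
… ∩ ⟦quiet⟧ = {e₅} ∩ {e₂, e₃, e₅, e₆, e₇, e₉, e₁₁} = {e₅}
So ⟦black quiet horse below e₁₁ who smiled⟧ = {e₅}.

{e₅}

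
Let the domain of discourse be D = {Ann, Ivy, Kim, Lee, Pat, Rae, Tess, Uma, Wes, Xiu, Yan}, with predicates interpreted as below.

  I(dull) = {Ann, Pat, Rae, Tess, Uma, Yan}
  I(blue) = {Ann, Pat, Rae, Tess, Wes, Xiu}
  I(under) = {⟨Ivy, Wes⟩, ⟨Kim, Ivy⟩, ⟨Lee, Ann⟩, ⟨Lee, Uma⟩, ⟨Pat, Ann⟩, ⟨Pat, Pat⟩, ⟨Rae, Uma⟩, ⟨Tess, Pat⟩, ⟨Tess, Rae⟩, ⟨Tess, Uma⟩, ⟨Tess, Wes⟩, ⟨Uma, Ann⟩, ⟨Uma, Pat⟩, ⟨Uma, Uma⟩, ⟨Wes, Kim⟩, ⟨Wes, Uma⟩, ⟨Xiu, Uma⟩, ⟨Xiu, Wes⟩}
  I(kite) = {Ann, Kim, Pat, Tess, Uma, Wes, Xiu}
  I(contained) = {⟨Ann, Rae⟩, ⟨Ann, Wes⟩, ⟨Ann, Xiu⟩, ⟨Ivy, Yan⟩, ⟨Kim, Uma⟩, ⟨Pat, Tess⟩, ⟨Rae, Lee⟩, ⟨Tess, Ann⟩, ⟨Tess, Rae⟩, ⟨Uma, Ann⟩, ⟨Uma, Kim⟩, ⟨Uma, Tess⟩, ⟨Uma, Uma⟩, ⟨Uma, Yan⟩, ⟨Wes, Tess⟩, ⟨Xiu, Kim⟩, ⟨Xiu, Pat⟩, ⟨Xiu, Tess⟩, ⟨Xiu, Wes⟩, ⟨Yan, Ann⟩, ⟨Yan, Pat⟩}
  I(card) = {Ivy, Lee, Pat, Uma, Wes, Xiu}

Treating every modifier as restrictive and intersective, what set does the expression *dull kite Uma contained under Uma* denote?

⟦Uma contained⟧ = {x : ⟨Uma, x⟩ ∈ ⟦contained⟧} = {Ann, Kim, Tess, Uma, Yan}
⟦under Uma⟧ = {x : ⟨x, Uma⟩ ∈ ⟦under⟧} = {Lee, Rae, Tess, Uma, Wes, Xiu}
⟦kite⟧ = {Ann, Kim, Pat, Tess, Uma, Wes, Xiu}
… ∩ ⟦Uma contained⟧ = {Ann, Kim, Pat, Tess, Uma, Wes, Xiu} ∩ {Ann, Kim, Tess, Uma, Yan} = {Ann, Kim, Tess, Uma}
… ∩ ⟦under Uma⟧ = {Ann, Kim, Tess, Uma} ∩ {Lee, Rae, Tess, Uma, Wes, Xiu} = {Tess, Uma}
… ∩ ⟦dull⟧ = {Tess, Uma} ∩ {Ann, Pat, Rae, Tess, Uma, Yan} = {Tess, Uma}
So ⟦dull kite Uma contained under Uma⟧ = {Tess, Uma}.

{Tess, Uma}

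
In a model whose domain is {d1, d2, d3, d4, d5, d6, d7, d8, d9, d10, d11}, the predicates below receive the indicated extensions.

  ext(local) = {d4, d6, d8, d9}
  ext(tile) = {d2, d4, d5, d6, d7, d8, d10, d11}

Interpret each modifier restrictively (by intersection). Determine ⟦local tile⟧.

{d4, d6, d8}

⟦tile⟧ = {d2, d4, d5, d6, d7, d8, d10, d11}
… ∩ ⟦local⟧ = {d2, d4, d5, d6, d7, d8, d10, d11} ∩ {d4, d6, d8, d9} = {d4, d6, d8}
So ⟦local tile⟧ = {d4, d6, d8}.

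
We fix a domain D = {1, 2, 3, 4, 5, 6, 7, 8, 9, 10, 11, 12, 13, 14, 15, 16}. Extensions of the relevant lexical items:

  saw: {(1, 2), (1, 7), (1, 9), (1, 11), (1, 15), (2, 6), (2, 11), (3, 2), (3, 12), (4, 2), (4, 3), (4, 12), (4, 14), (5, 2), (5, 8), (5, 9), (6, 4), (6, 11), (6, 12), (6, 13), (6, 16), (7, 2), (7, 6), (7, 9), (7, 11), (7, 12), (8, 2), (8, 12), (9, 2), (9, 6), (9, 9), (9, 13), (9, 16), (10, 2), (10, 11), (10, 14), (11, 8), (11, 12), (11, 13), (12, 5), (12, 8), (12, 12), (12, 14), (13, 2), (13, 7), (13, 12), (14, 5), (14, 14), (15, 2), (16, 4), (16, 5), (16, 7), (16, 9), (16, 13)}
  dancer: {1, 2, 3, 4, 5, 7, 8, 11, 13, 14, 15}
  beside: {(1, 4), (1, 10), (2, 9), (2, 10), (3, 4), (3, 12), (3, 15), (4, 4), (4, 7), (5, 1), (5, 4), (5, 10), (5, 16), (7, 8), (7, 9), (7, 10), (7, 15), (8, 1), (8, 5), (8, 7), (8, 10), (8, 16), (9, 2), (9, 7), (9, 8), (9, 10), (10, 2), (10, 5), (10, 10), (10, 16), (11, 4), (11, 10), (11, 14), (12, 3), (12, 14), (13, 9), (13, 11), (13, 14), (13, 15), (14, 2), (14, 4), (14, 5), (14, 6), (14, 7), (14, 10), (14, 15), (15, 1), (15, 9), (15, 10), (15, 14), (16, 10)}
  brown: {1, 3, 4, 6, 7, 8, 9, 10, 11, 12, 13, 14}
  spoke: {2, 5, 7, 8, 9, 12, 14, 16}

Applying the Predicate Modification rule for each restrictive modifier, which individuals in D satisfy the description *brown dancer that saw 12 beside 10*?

{7, 8, 11}

⟦that saw 12⟧ = {x : ⟨x, 12⟩ ∈ ⟦saw⟧} = {3, 4, 6, 7, 8, 11, 12, 13}
⟦beside 10⟧ = {x : ⟨x, 10⟩ ∈ ⟦beside⟧} = {1, 2, 5, 7, 8, 9, 10, 11, 14, 15, 16}
⟦dancer⟧ = {1, 2, 3, 4, 5, 7, 8, 11, 13, 14, 15}
… ∩ ⟦that saw 12⟧ = {1, 2, 3, 4, 5, 7, 8, 11, 13, 14, 15} ∩ {3, 4, 6, 7, 8, 11, 12, 13} = {3, 4, 7, 8, 11, 13}
… ∩ ⟦beside 10⟧ = {3, 4, 7, 8, 11, 13} ∩ {1, 2, 5, 7, 8, 9, 10, 11, 14, 15, 16} = {7, 8, 11}
… ∩ ⟦brown⟧ = {7, 8, 11} ∩ {1, 3, 4, 6, 7, 8, 9, 10, 11, 12, 13, 14} = {7, 8, 11}
So ⟦brown dancer that saw 12 beside 10⟧ = {7, 8, 11}.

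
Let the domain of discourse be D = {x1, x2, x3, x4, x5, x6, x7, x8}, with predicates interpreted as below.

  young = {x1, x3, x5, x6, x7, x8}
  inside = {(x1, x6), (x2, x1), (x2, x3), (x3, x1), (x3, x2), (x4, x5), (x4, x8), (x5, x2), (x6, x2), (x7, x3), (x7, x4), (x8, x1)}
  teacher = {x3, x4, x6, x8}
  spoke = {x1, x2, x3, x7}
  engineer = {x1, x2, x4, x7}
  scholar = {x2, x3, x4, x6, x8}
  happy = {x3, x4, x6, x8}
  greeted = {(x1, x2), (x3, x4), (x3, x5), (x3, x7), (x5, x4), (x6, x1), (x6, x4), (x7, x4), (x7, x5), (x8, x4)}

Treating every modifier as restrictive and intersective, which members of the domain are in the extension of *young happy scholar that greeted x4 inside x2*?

{x3, x6}

⟦that greeted x4⟧ = {x : ⟨x, x4⟩ ∈ ⟦greeted⟧} = {x3, x5, x6, x7, x8}
⟦inside x2⟧ = {x : ⟨x, x2⟩ ∈ ⟦inside⟧} = {x3, x5, x6}
⟦scholar⟧ = {x2, x3, x4, x6, x8}
… ∩ ⟦that greeted x4⟧ = {x2, x3, x4, x6, x8} ∩ {x3, x5, x6, x7, x8} = {x3, x6, x8}
… ∩ ⟦inside x2⟧ = {x3, x6, x8} ∩ {x3, x5, x6} = {x3, x6}
… ∩ ⟦young⟧ = {x3, x6} ∩ {x1, x3, x5, x6, x7, x8} = {x3, x6}
… ∩ ⟦happy⟧ = {x3, x6} ∩ {x3, x4, x6, x8} = {x3, x6}
So ⟦young happy scholar that greeted x4 inside x2⟧ = {x3, x6}.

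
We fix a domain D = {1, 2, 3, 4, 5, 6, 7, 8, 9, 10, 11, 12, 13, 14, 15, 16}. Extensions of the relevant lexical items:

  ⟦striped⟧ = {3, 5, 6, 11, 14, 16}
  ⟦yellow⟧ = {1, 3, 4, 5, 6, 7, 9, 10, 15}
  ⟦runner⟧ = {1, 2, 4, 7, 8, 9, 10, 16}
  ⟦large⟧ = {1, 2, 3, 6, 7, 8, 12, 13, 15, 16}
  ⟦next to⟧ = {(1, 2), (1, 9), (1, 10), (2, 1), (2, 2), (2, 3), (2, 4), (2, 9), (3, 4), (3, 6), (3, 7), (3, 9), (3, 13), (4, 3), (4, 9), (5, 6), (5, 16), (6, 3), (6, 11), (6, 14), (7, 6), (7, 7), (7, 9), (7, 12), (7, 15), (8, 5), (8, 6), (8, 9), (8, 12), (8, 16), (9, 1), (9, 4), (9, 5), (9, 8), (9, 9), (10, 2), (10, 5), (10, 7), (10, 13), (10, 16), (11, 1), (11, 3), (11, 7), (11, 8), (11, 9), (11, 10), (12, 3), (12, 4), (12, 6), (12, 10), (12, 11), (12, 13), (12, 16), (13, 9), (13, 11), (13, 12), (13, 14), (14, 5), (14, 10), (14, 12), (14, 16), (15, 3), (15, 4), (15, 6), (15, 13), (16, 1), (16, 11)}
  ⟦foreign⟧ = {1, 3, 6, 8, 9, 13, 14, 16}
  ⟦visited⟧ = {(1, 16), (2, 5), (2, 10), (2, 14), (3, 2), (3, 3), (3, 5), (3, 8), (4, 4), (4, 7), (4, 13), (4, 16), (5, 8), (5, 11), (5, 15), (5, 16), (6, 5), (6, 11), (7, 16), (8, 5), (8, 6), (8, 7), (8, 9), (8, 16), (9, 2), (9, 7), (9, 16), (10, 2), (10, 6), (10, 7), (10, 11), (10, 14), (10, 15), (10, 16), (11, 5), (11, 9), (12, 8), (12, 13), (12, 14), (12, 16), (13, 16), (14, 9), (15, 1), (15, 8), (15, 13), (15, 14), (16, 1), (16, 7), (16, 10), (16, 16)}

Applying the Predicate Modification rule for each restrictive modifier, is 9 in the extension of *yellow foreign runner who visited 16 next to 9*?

⟦who visited 16⟧ = {x : ⟨x, 16⟩ ∈ ⟦visited⟧} = {1, 4, 5, 7, 8, 9, 10, 12, 13, 16}
⟦next to 9⟧ = {x : ⟨x, 9⟩ ∈ ⟦next to⟧} = {1, 2, 3, 4, 7, 8, 9, 11, 13}
⟦runner⟧ = {1, 2, 4, 7, 8, 9, 10, 16}
… ∩ ⟦who visited 16⟧ = {1, 2, 4, 7, 8, 9, 10, 16} ∩ {1, 4, 5, 7, 8, 9, 10, 12, 13, 16} = {1, 4, 7, 8, 9, 10, 16}
… ∩ ⟦next to 9⟧ = {1, 4, 7, 8, 9, 10, 16} ∩ {1, 2, 3, 4, 7, 8, 9, 11, 13} = {1, 4, 7, 8, 9}
… ∩ ⟦yellow⟧ = {1, 4, 7, 8, 9} ∩ {1, 3, 4, 5, 6, 7, 9, 10, 15} = {1, 4, 7, 9}
… ∩ ⟦foreign⟧ = {1, 4, 7, 9} ∩ {1, 3, 6, 8, 9, 13, 14, 16} = {1, 9}
⟦yellow foreign runner who visited 16 next to 9⟧ = {1, 9}; 9 ∈ this set.

yes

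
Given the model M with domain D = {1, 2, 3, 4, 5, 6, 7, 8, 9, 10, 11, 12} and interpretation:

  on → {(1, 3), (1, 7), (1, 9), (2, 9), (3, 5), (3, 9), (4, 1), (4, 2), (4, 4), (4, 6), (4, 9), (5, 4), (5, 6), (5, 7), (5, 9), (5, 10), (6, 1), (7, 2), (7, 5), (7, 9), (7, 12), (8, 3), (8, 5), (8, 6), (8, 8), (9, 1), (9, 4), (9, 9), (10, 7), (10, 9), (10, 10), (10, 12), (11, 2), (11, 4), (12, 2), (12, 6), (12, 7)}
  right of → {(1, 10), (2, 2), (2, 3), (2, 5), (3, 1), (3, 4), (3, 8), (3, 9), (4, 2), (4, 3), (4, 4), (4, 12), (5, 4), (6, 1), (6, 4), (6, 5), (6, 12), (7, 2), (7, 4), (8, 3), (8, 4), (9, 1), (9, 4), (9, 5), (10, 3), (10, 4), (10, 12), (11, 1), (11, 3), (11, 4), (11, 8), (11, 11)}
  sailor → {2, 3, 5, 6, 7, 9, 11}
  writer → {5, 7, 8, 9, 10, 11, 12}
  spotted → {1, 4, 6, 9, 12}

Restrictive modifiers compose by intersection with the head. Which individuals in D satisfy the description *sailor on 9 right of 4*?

⟦on 9⟧ = {x : ⟨x, 9⟩ ∈ ⟦on⟧} = {1, 2, 3, 4, 5, 7, 9, 10}
⟦right of 4⟧ = {x : ⟨x, 4⟩ ∈ ⟦right of⟧} = {3, 4, 5, 6, 7, 8, 9, 10, 11}
⟦sailor⟧ = {2, 3, 5, 6, 7, 9, 11}
… ∩ ⟦on 9⟧ = {2, 3, 5, 6, 7, 9, 11} ∩ {1, 2, 3, 4, 5, 7, 9, 10} = {2, 3, 5, 7, 9}
… ∩ ⟦right of 4⟧ = {2, 3, 5, 7, 9} ∩ {3, 4, 5, 6, 7, 8, 9, 10, 11} = {3, 5, 7, 9}
So ⟦sailor on 9 right of 4⟧ = {3, 5, 7, 9}.

{3, 5, 7, 9}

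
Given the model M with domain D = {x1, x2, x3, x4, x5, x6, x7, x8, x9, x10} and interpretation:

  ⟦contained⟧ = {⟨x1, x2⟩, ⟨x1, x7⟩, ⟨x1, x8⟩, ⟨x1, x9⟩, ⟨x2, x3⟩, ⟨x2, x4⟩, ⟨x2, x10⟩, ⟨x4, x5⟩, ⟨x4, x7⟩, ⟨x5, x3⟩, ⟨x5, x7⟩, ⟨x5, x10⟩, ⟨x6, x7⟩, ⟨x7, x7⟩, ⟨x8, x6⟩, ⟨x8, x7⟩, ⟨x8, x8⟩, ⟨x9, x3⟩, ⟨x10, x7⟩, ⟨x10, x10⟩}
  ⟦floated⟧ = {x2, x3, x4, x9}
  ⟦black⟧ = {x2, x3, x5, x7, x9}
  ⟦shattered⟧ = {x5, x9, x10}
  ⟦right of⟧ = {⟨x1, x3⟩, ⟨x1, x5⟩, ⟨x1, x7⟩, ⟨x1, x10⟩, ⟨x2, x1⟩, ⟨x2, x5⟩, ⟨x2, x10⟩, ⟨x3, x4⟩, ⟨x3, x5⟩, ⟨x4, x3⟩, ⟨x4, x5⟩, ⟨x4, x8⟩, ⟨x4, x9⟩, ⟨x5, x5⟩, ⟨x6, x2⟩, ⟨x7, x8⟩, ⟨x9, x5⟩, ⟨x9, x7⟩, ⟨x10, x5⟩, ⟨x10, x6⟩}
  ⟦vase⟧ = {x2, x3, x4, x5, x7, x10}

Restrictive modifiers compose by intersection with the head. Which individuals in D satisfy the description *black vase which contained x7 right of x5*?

{x5}

⟦which contained x7⟧ = {x : ⟨x, x7⟩ ∈ ⟦contained⟧} = {x1, x4, x5, x6, x7, x8, x10}
⟦right of x5⟧ = {x : ⟨x, x5⟩ ∈ ⟦right of⟧} = {x1, x2, x3, x4, x5, x9, x10}
⟦vase⟧ = {x2, x3, x4, x5, x7, x10}
… ∩ ⟦which contained x7⟧ = {x2, x3, x4, x5, x7, x10} ∩ {x1, x4, x5, x6, x7, x8, x10} = {x4, x5, x7, x10}
… ∩ ⟦right of x5⟧ = {x4, x5, x7, x10} ∩ {x1, x2, x3, x4, x5, x9, x10} = {x4, x5, x10}
… ∩ ⟦black⟧ = {x4, x5, x10} ∩ {x2, x3, x5, x7, x9} = {x5}
So ⟦black vase which contained x7 right of x5⟧ = {x5}.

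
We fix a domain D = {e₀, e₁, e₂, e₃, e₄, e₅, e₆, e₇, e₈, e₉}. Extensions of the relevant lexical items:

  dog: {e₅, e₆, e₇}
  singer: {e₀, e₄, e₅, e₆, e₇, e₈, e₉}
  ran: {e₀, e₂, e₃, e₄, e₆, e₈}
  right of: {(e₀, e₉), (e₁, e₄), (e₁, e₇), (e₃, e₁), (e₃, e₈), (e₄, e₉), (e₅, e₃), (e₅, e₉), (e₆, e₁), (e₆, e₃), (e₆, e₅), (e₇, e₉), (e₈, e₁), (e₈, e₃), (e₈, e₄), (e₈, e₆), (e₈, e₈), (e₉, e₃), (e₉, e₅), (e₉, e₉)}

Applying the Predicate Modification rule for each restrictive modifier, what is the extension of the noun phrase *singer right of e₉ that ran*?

⟦right of e₉⟧ = {x : ⟨x, e₉⟩ ∈ ⟦right of⟧} = {e₀, e₄, e₅, e₇, e₉}
⟦that ran⟧ = ⟦ran⟧ = {e₀, e₂, e₃, e₄, e₆, e₈}
⟦singer⟧ = {e₀, e₄, e₅, e₆, e₇, e₈, e₉}
… ∩ ⟦right of e₉⟧ = {e₀, e₄, e₅, e₆, e₇, e₈, e₉} ∩ {e₀, e₄, e₅, e₇, e₉} = {e₀, e₄, e₅, e₇, e₉}
… ∩ ⟦that ran⟧ = {e₀, e₄, e₅, e₇, e₉} ∩ {e₀, e₂, e₃, e₄, e₆, e₈} = {e₀, e₄}
So ⟦singer right of e₉ that ran⟧ = {e₀, e₄}.

{e₀, e₄}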